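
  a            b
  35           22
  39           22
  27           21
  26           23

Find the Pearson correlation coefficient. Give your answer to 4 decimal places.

n = 4, Σa = 127, Σb = 88, Σa² = 4151, Σb² = 1938, Σab = 2793
nΣab − ΣaΣb = 11172 − 11176 = -4
nΣa² − (Σa)² = 16604 − 16129 = 475; nΣb² − (Σb)² = 7752 − 7744 = 8
r = -4 / √(475 × 8) = -4 / 61.6441 ≈ -0.0649

-0.0649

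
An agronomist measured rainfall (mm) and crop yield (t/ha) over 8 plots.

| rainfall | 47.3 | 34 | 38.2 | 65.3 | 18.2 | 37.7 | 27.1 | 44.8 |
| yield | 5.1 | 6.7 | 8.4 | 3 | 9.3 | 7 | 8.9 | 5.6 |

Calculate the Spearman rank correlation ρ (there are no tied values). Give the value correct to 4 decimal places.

-0.9048

Rank rainfall: 7, 3, 5, 8, 1, 4, 2, 6
Rank yield: 2, 4, 6, 1, 8, 5, 7, 3
d = rank(rainfall) − rank(yield): 5, -1, -1, 7, -7, -1, -5, 3; Σd² = 160
ρ = 1 − 6Σd² / [n(n²−1)] = 1 − 6×160 / (8×63) = 1 − 960/504 ≈ -0.9048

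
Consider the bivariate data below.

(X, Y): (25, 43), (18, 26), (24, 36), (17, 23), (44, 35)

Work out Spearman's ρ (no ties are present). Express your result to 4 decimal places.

Rank X: 4, 2, 3, 1, 5
Rank Y: 5, 2, 4, 1, 3
d = rank(X) − rank(Y): -1, 0, -1, 0, 2; Σd² = 6
ρ = 1 − 6Σd² / [n(n²−1)] = 1 − 6×6 / (5×24) = 1 − 36/120 ≈ 0.7000

0.7000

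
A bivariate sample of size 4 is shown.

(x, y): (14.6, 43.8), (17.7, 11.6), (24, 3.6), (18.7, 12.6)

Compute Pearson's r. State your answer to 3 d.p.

n = 4, Σx = 75, Σy = 71.6, Σx² = 1452.14, Σy² = 2224.72, Σxy = 1166.82
nΣxy − ΣxΣy = 4667.28 − 5370 = -702.72
nΣx² − (Σx)² = 5808.56 − 5625 = 183.56; nΣy² − (Σy)² = 8898.88 − 5126.56 = 3772.32
r = -702.72 / √(183.56 × 3772.32) = -702.72 / 832.1340 ≈ -0.844

-0.844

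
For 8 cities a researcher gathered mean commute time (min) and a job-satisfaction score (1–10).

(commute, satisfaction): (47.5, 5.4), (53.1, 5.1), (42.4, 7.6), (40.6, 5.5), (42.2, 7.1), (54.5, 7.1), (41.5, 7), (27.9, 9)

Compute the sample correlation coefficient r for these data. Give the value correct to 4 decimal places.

-0.6577

n = 8, Σx = 349.7, Σy = 53.8, Σx² = 15773.73, Σy² = 374, Σxy = 2301.02
nΣxy − ΣxΣy = 18408.16 − 18813.86 = -405.7
nΣx² − (Σx)² = 126189.84 − 122290.09 = 3899.75; nΣy² − (Σy)² = 2992 − 2894.44 = 97.56
r = -405.7 / √(3899.75 × 97.56) = -405.7 / 616.8141 ≈ -0.6577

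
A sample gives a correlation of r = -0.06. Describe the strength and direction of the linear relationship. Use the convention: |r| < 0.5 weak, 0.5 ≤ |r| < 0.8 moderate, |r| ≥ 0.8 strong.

r = -0.06 < 0 so the relationship is negative.
|r| = 0.06, which falls in the weak range.

weak negative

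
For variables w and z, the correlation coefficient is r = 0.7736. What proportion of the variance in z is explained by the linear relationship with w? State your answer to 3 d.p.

r² = (0.7736)² = 0.598

0.598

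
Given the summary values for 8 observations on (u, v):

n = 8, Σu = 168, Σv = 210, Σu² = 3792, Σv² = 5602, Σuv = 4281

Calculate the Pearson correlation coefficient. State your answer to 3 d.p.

r = (nΣuv − ΣuΣv) / √[(nΣu² − (Σu)²)(nΣv² − (Σv)²)]
Numerator: 8×4281 − 168×210 = -1032
Denominator: √[(30336 − 28224)(44816 − 44100)] = √[2112 × 716] = 1229.7122
r = -1032 / 1229.7122 ≈ -0.839

-0.839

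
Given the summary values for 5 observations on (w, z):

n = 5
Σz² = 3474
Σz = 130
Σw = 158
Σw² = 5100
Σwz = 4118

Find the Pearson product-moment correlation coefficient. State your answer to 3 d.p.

r = (nΣwz − ΣwΣz) / √[(nΣw² − (Σw)²)(nΣz² − (Σz)²)]
Numerator: 5×4118 − 158×130 = 50
Denominator: √[(25500 − 24964)(17370 − 16900)] = √[536 × 470] = 501.9163
r = 50 / 501.9163 ≈ 0.100

0.100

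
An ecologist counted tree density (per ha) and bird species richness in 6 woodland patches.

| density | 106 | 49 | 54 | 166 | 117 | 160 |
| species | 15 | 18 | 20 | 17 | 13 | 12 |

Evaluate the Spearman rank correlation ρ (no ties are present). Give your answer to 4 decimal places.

-0.6000

Rank density: 3, 1, 2, 6, 4, 5
Rank species: 3, 5, 6, 4, 2, 1
d = rank(density) − rank(species): 0, -4, -4, 2, 2, 4; Σd² = 56
ρ = 1 − 6Σd² / [n(n²−1)] = 1 − 6×56 / (6×35) = 1 − 336/210 ≈ -0.6000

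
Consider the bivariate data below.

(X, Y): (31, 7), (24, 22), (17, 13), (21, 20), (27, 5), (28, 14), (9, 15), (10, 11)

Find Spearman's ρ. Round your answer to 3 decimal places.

Rank X: 8, 5, 3, 4, 6, 7, 1, 2
Rank Y: 2, 8, 4, 7, 1, 5, 6, 3
d = rank(X) − rank(Y): 6, -3, -1, -3, 5, 2, -5, -1; Σd² = 110
ρ = 1 − 6Σd² / [n(n²−1)] = 1 − 6×110 / (8×63) = 1 − 660/504 ≈ -0.310

-0.310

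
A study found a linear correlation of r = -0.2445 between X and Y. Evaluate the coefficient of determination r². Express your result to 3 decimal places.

r² = (-0.2445)² = 0.060

0.060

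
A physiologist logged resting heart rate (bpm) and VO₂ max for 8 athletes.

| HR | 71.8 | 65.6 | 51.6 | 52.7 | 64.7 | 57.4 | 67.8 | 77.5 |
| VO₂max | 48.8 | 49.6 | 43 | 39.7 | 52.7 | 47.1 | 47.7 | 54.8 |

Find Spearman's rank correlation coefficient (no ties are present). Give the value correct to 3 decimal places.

0.762

Rank HR: 7, 5, 1, 2, 4, 3, 6, 8
Rank VO₂max: 5, 6, 2, 1, 7, 3, 4, 8
d = rank(HR) − rank(VO₂max): 2, -1, -1, 1, -3, 0, 2, 0; Σd² = 20
ρ = 1 − 6Σd² / [n(n²−1)] = 1 − 6×20 / (8×63) = 1 − 120/504 ≈ 0.762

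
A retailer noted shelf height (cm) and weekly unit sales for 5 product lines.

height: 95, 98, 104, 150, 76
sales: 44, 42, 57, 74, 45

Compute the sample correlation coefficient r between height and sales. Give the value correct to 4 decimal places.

0.9079

n = 5, Σx = 523, Σy = 262, Σx² = 57721, Σy² = 14450, Σxy = 28744
nΣxy − ΣxΣy = 143720 − 137026 = 6694
nΣx² − (Σx)² = 288605 − 273529 = 15076; nΣy² − (Σy)² = 72250 − 68644 = 3606
r = 6694 / √(15076 × 3606) = 6694 / 7373.1985 ≈ 0.9079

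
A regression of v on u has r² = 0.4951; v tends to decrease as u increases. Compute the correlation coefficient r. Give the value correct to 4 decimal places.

-0.7036

|r| = √0.4951 = 0.7036
The association is negative, so r = −0.7036.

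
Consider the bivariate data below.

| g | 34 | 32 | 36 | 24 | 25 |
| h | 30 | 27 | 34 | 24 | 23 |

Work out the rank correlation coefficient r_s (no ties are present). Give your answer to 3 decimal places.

0.900

Rank g: 4, 3, 5, 1, 2
Rank h: 4, 3, 5, 2, 1
d = rank(g) − rank(h): 0, 0, 0, -1, 1; Σd² = 2
ρ = 1 − 6Σd² / [n(n²−1)] = 1 − 6×2 / (5×24) = 1 − 12/120 ≈ 0.900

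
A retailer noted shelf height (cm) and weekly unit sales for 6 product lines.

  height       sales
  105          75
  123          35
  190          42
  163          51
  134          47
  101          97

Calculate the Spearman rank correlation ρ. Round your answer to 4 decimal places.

-0.6000

Rank height: 2, 3, 6, 5, 4, 1
Rank sales: 5, 1, 2, 4, 3, 6
d = rank(height) − rank(sales): -3, 2, 4, 1, 1, -5; Σd² = 56
ρ = 1 − 6Σd² / [n(n²−1)] = 1 − 6×56 / (6×35) = 1 − 336/210 ≈ -0.6000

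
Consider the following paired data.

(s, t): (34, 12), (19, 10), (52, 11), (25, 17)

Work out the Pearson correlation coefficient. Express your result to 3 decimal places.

n = 4, Σs = 130, Σt = 50, Σs² = 4846, Σt² = 654, Σst = 1595
nΣst − ΣsΣt = 6380 − 6500 = -120
nΣs² − (Σs)² = 19384 − 16900 = 2484; nΣt² − (Σt)² = 2616 − 2500 = 116
r = -120 / √(2484 × 116) = -120 / 536.7905 ≈ -0.224

-0.224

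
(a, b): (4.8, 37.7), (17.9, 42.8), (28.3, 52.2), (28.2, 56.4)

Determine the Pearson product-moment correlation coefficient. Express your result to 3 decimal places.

0.948

n = 4, Σa = 79.2, Σb = 189.1, Σa² = 1939.58, Σb² = 9158.93, Σab = 4014.82
nΣab − ΣaΣb = 16059.28 − 14976.72 = 1082.56
nΣa² − (Σa)² = 7758.32 − 6272.64 = 1485.68; nΣb² − (Σb)² = 36635.72 − 35758.81 = 876.91
r = 1082.56 / √(1485.68 × 876.91) = 1082.56 / 1141.4060 ≈ 0.948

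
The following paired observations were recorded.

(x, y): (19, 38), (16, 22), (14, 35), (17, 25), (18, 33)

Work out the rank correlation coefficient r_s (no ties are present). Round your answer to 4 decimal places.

Rank x: 5, 2, 1, 3, 4
Rank y: 5, 1, 4, 2, 3
d = rank(x) − rank(y): 0, 1, -3, 1, 1; Σd² = 12
ρ = 1 − 6Σd² / [n(n²−1)] = 1 − 6×12 / (5×24) = 1 − 72/120 ≈ 0.4000

0.4000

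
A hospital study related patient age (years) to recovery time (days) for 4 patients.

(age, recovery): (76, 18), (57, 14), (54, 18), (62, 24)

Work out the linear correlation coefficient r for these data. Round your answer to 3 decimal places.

n = 4, Σx = 249, Σy = 74, Σx² = 15785, Σy² = 1420, Σxy = 4626
nΣxy − ΣxΣy = 18504 − 18426 = 78
nΣx² − (Σx)² = 63140 − 62001 = 1139; nΣy² − (Σy)² = 5680 − 5476 = 204
r = 78 / √(1139 × 204) = 78 / 482.0332 ≈ 0.162

0.162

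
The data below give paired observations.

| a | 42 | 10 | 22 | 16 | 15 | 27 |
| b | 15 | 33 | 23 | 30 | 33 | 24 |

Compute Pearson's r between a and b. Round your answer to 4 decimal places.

-0.9622

n = 6, Σa = 132, Σb = 158, Σa² = 3558, Σb² = 4408, Σab = 3089
nΣab − ΣaΣb = 18534 − 20856 = -2322
nΣa² − (Σa)² = 21348 − 17424 = 3924; nΣb² − (Σb)² = 26448 − 24964 = 1484
r = -2322 / √(3924 × 1484) = -2322 / 2413.1341 ≈ -0.9622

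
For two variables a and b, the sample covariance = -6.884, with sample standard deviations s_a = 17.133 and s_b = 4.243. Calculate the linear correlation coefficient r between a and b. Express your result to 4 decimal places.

-0.0947

r = Cov(a,b) / (s_a · s_b) = -6.884 / (17.133 × 4.243)
  = -6.884 / 72.6953 ≈ -0.0947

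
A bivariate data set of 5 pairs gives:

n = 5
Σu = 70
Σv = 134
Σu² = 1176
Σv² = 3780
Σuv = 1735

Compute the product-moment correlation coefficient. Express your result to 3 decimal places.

-0.733

r = (nΣuv − ΣuΣv) / √[(nΣu² − (Σu)²)(nΣv² − (Σv)²)]
Numerator: 5×1735 − 70×134 = -705
Denominator: √[(5880 − 4900)(18900 − 17956)] = √[980 × 944] = 961.8316
r = -705 / 961.8316 ≈ -0.733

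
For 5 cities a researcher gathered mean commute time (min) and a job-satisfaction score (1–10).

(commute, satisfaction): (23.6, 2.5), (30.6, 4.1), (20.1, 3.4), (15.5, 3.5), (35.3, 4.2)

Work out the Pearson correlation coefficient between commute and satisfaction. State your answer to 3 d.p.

0.575

n = 5, Σx = 125.1, Σy = 17.7, Σx² = 3383.67, Σy² = 64.51, Σxy = 455.31
nΣxy − ΣxΣy = 2276.55 − 2214.27 = 62.28
nΣx² − (Σx)² = 16918.35 − 15650.01 = 1268.34; nΣy² − (Σy)² = 322.55 − 313.29 = 9.26
r = 62.28 / √(1268.34 × 9.26) = 62.28 / 108.3736 ≈ 0.575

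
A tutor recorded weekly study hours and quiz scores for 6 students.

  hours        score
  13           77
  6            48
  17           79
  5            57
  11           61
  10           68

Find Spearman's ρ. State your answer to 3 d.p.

Rank hours: 5, 2, 6, 1, 4, 3
Rank score: 5, 1, 6, 2, 3, 4
d = rank(hours) − rank(score): 0, 1, 0, -1, 1, -1; Σd² = 4
ρ = 1 − 6Σd² / [n(n²−1)] = 1 − 6×4 / (6×35) = 1 − 24/210 ≈ 0.886

0.886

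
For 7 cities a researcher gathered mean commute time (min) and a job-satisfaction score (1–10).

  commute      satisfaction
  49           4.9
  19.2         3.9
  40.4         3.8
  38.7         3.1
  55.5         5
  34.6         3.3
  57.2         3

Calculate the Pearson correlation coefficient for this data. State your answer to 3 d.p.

0.238

n = 7, Σx = 294.6, Σy = 27, Σx² = 13448.74, Σy² = 108.16, Σxy = 1151.75
nΣxy − ΣxΣy = 8062.25 − 7954.2 = 108.05
nΣx² − (Σx)² = 94141.18 − 86789.16 = 7352.02; nΣy² − (Σy)² = 757.12 − 729 = 28.12
r = 108.05 / √(7352.02 × 28.12) = 108.05 / 454.6854 ≈ 0.238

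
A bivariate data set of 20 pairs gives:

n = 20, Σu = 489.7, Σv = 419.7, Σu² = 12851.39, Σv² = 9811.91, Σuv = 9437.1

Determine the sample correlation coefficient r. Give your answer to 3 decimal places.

r = (nΣuv − ΣuΣv) / √[(nΣu² − (Σu)²)(nΣv² − (Σv)²)]
Numerator: 20×9437.1 − 489.7×419.7 = -16785.09
Denominator: √[(257027.8 − 239806.09)(196238.2 − 176148.09)] = √[17221.71 × 20090.11] = 18600.7002
r = -16785.09 / 18600.7002 ≈ -0.902

-0.902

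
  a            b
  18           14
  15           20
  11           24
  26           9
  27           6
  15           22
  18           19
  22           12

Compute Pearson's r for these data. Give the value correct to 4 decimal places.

-0.9681

n = 8, Σa = 152, Σb = 126, Σa² = 3108, Σb² = 2278, Σab = 2148
nΣab − ΣaΣb = 17184 − 19152 = -1968
nΣa² − (Σa)² = 24864 − 23104 = 1760; nΣb² − (Σb)² = 18224 − 15876 = 2348
r = -1968 / √(1760 × 2348) = -1968 / 2032.8502 ≈ -0.9681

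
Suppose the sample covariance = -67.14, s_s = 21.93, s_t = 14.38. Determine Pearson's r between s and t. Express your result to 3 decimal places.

r = Cov(s,t) / (s_s · s_t) = -67.14 / (21.93 × 14.38)
  = -67.14 / 315.3534 ≈ -0.213

-0.213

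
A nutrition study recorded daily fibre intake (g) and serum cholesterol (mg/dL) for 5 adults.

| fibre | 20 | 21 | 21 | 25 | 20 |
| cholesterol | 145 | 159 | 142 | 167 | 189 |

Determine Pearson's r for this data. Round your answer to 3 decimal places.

0.084

n = 5, Σx = 107, Σy = 802, Σx² = 2307, Σy² = 130080, Σxy = 17176
nΣxy − ΣxΣy = 85880 − 85814 = 66
nΣx² − (Σx)² = 11535 − 11449 = 86; nΣy² − (Σy)² = 650400 − 643204 = 7196
r = 66 / √(86 × 7196) = 66 / 786.6740 ≈ 0.084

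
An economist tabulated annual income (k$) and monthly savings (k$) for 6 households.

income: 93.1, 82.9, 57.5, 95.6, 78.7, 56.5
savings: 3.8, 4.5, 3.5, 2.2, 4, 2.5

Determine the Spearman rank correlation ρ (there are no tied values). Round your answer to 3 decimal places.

-0.029

Rank income: 5, 4, 2, 6, 3, 1
Rank savings: 4, 6, 3, 1, 5, 2
d = rank(income) − rank(savings): 1, -2, -1, 5, -2, -1; Σd² = 36
ρ = 1 − 6Σd² / [n(n²−1)] = 1 − 6×36 / (6×35) = 1 − 216/210 ≈ -0.029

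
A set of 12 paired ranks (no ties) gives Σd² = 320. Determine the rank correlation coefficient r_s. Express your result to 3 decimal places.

-0.119

ρ = 1 − 6Σd² / [n(n²−1)] = 1 − 6×320 / (12×143)
  = 1 − 1920/1716 = 1 − 1.1189 ≈ -0.119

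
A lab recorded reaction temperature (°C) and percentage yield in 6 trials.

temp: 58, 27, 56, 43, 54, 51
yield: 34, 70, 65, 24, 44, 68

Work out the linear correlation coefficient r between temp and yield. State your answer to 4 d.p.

n = 6, Σx = 289, Σy = 305, Σx² = 14595, Σy² = 17417, Σxy = 14378
nΣxy − ΣxΣy = 86268 − 88145 = -1877
nΣx² − (Σx)² = 87570 − 83521 = 4049; nΣy² − (Σy)² = 104502 − 93025 = 11477
r = -1877 / √(4049 × 11477) = -1877 / 6816.9181 ≈ -0.2753

-0.2753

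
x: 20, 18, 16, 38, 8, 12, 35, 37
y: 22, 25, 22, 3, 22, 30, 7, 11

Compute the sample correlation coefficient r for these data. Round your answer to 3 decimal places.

n = 8, Σx = 184, Σy = 142, Σx² = 5226, Σy² = 3156, Σxy = 2544
nΣxy − ΣxΣy = 20352 − 26128 = -5776
nΣx² − (Σx)² = 41808 − 33856 = 7952; nΣy² − (Σy)² = 25248 − 20164 = 5084
r = -5776 / √(7952 × 5084) = -5776 / 6358.2991 ≈ -0.908

-0.908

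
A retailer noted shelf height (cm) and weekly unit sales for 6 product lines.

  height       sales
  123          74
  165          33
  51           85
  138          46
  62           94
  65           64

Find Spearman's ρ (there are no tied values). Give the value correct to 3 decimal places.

Rank height: 4, 6, 1, 5, 2, 3
Rank sales: 4, 1, 5, 2, 6, 3
d = rank(height) − rank(sales): 0, 5, -4, 3, -4, 0; Σd² = 66
ρ = 1 − 6Σd² / [n(n²−1)] = 1 − 6×66 / (6×35) = 1 − 396/210 ≈ -0.886

-0.886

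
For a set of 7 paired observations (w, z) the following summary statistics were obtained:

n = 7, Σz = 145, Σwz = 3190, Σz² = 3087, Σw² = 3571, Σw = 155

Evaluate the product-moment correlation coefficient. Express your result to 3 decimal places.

-0.192

r = (nΣwz − ΣwΣz) / √[(nΣw² − (Σw)²)(nΣz² − (Σz)²)]
Numerator: 7×3190 − 155×145 = -145
Denominator: √[(24997 − 24025)(21609 − 21025)] = √[972 × 584] = 753.4242
r = -145 / 753.4242 ≈ -0.192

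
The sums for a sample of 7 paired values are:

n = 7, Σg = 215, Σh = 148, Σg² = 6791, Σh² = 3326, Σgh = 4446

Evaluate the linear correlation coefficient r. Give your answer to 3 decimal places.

-0.519

r = (nΣgh − ΣgΣh) / √[(nΣg² − (Σg)²)(nΣh² − (Σh)²)]
Numerator: 7×4446 − 215×148 = -698
Denominator: √[(47537 − 46225)(23282 − 21904)] = √[1312 × 1378] = 1344.5951
r = -698 / 1344.5951 ≈ -0.519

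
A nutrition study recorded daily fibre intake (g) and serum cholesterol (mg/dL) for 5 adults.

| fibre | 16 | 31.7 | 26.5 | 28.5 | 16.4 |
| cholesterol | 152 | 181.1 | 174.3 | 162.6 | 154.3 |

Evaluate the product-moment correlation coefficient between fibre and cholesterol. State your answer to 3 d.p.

n = 5, Σx = 119.1, Σy = 824.3, Σx² = 3044.35, Σy² = 136528.95, Σxy = 19956.44
nΣxy − ΣxΣy = 99782.2 − 98174.13 = 1608.07
nΣx² − (Σx)² = 15221.75 − 14184.81 = 1036.94; nΣy² − (Σy)² = 682644.75 − 679470.49 = 3174.26
r = 1608.07 / √(1036.94 × 3174.26) = 1608.07 / 1814.2539 ≈ 0.886

0.886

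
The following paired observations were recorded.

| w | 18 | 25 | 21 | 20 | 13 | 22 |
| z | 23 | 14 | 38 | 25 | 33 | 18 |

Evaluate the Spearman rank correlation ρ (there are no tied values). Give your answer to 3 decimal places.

Rank w: 2, 6, 4, 3, 1, 5
Rank z: 3, 1, 6, 4, 5, 2
d = rank(w) − rank(z): -1, 5, -2, -1, -4, 3; Σd² = 56
ρ = 1 − 6Σd² / [n(n²−1)] = 1 − 6×56 / (6×35) = 1 − 336/210 ≈ -0.600

-0.600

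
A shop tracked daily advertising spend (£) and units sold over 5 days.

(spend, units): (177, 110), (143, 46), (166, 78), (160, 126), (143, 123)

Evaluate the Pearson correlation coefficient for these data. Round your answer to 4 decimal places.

0.2611

n = 5, Σx = 789, Σy = 483, Σx² = 125383, Σy² = 51305, Σxy = 76745
nΣxy − ΣxΣy = 383725 − 381087 = 2638
nΣx² − (Σx)² = 626915 − 622521 = 4394; nΣy² − (Σy)² = 256525 − 233289 = 23236
r = 2638 / √(4394 × 23236) = 2638 / 10104.4042 ≈ 0.2611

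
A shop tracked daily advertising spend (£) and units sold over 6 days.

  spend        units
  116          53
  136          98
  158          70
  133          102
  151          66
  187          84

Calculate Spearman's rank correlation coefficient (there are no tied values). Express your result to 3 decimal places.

Rank spend: 1, 3, 5, 2, 4, 6
Rank units: 1, 5, 3, 6, 2, 4
d = rank(spend) − rank(units): 0, -2, 2, -4, 2, 2; Σd² = 32
ρ = 1 − 6Σd² / [n(n²−1)] = 1 − 6×32 / (6×35) = 1 − 192/210 ≈ 0.086

0.086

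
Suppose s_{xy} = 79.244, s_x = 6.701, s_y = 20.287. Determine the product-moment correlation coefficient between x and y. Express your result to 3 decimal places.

0.583

r = Cov(x,y) / (s_x · s_y) = 79.244 / (6.701 × 20.287)
  = 79.244 / 135.9432 ≈ 0.583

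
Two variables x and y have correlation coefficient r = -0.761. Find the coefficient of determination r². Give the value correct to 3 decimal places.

r² = (-0.761)² = 0.579

0.579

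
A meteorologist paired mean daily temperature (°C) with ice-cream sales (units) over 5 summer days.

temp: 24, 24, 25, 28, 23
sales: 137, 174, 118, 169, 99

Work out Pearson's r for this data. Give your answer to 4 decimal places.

0.5531

n = 5, Σx = 124, Σy = 697, Σx² = 3090, Σy² = 101331, Σxy = 17423
nΣxy − ΣxΣy = 87115 − 86428 = 687
nΣx² − (Σx)² = 15450 − 15376 = 74; nΣy² − (Σy)² = 506655 − 485809 = 20846
r = 687 / √(74 × 20846) = 687 / 1242.0161 ≈ 0.5531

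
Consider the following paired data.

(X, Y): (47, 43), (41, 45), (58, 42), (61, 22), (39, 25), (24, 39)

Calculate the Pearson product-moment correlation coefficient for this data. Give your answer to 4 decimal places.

n = 6, ΣX = 270, ΣY = 216, ΣX² = 13072, ΣY² = 8268, ΣXY = 9555
nΣXY − ΣXΣY = 57330 − 58320 = -990
nΣX² − (ΣX)² = 78432 − 72900 = 5532; nΣY² − (ΣY)² = 49608 − 46656 = 2952
r = -990 / √(5532 × 2952) = -990 / 4041.0969 ≈ -0.2450

-0.2450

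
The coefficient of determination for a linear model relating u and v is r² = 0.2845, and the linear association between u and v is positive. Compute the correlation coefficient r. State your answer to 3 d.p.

0.533

|r| = √0.2845 = 0.533
The association is positive, so r = 0.533.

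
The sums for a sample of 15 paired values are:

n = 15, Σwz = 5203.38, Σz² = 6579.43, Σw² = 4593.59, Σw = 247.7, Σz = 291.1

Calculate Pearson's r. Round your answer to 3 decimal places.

r = (nΣwz − ΣwΣz) / √[(nΣw² − (Σw)²)(nΣz² − (Σz)²)]
Numerator: 15×5203.38 − 247.7×291.1 = 5945.23
Denominator: √[(68903.85 − 61355.29)(98691.45 − 84739.21)] = √[7548.56 × 13952.24] = 10262.5202
r = 5945.23 / 10262.5202 ≈ 0.579

0.579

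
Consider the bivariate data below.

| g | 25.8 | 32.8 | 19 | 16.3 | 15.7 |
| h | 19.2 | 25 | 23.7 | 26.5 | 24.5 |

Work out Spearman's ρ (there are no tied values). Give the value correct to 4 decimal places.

-0.2000

Rank g: 4, 5, 3, 2, 1
Rank h: 1, 4, 2, 5, 3
d = rank(g) − rank(h): 3, 1, 1, -3, -2; Σd² = 24
ρ = 1 − 6Σd² / [n(n²−1)] = 1 − 6×24 / (5×24) = 1 − 144/120 ≈ -0.2000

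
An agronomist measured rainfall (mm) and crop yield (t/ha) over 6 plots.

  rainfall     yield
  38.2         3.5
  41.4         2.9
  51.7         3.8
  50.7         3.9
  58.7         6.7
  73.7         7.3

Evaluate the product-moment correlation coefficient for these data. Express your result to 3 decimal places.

0.908

n = 6, Σx = 314.4, Σy = 28.1, Σx² = 17293.96, Σy² = 148.49, Σxy = 1579.25
nΣxy − ΣxΣy = 9475.5 − 8834.64 = 640.86
nΣx² − (Σx)² = 103763.76 − 98847.36 = 4916.4; nΣy² − (Σy)² = 890.94 − 789.61 = 101.33
r = 640.86 / √(4916.4 × 101.33) = 640.86 / 705.8178 ≈ 0.908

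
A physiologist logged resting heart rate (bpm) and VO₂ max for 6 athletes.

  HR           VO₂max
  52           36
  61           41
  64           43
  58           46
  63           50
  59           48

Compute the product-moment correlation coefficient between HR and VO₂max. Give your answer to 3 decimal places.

0.608

n = 6, Σx = 357, Σy = 264, Σx² = 21335, Σy² = 11746, Σxy = 15775
nΣxy − ΣxΣy = 94650 − 94248 = 402
nΣx² − (Σx)² = 128010 − 127449 = 561; nΣy² − (Σy)² = 70476 − 69696 = 780
r = 402 / √(561 × 780) = 402 / 661.4983 ≈ 0.608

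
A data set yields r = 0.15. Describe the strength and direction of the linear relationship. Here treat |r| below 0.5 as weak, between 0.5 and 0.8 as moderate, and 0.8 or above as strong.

weak positive

r = 0.15 > 0 so the relationship is positive.
|r| = 0.15, which falls in the weak range.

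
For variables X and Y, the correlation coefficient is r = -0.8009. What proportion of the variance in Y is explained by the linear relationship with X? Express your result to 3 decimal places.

r² = (-0.8009)² = 0.641

0.641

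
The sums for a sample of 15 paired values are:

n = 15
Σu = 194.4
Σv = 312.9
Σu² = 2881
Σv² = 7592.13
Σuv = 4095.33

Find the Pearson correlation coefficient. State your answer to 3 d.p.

r = (nΣuv − ΣuΣv) / √[(nΣu² − (Σu)²)(nΣv² − (Σv)²)]
Numerator: 15×4095.33 − 194.4×312.9 = 602.19
Denominator: √[(43215 − 37791.36)(113881.95 − 97906.41)] = √[5423.64 × 15975.54] = 9308.3606
r = 602.19 / 9308.3606 ≈ 0.065

0.065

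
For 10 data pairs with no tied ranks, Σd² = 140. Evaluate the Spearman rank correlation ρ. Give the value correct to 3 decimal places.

ρ = 1 − 6Σd² / [n(n²−1)] = 1 − 6×140 / (10×99)
  = 1 − 840/990 = 1 − 0.8485 ≈ 0.152

0.152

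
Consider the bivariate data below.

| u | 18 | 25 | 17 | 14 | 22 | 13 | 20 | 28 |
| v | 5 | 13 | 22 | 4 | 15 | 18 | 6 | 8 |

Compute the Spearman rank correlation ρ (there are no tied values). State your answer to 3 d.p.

Rank u: 4, 7, 3, 2, 6, 1, 5, 8
Rank v: 2, 5, 8, 1, 6, 7, 3, 4
d = rank(u) − rank(v): 2, 2, -5, 1, 0, -6, 2, 4; Σd² = 90
ρ = 1 − 6Σd² / [n(n²−1)] = 1 − 6×90 / (8×63) = 1 − 540/504 ≈ -0.071

-0.071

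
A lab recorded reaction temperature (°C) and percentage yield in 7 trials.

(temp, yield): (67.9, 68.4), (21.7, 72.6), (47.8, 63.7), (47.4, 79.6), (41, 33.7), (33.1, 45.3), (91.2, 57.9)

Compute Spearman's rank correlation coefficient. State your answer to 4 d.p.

Rank temp: 6, 1, 5, 4, 3, 2, 7
Rank yield: 5, 6, 4, 7, 1, 2, 3
d = rank(temp) − rank(yield): 1, -5, 1, -3, 2, 0, 4; Σd² = 56
ρ = 1 − 6Σd² / [n(n²−1)] = 1 − 6×56 / (7×48) = 1 − 336/336 ≈ 0.0000

0.0000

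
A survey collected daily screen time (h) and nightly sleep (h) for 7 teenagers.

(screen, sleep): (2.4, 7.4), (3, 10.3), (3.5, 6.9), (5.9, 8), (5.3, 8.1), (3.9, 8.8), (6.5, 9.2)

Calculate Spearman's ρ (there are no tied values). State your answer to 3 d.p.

Rank screen: 1, 2, 3, 6, 5, 4, 7
Rank sleep: 2, 7, 1, 3, 4, 5, 6
d = rank(screen) − rank(sleep): -1, -5, 2, 3, 1, -1, 1; Σd² = 42
ρ = 1 − 6Σd² / [n(n²−1)] = 1 − 6×42 / (7×48) = 1 − 252/336 ≈ 0.250

0.250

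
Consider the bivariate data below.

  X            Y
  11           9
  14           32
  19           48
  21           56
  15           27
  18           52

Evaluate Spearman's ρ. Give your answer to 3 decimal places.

Rank X: 1, 2, 5, 6, 3, 4
Rank Y: 1, 3, 4, 6, 2, 5
d = rank(X) − rank(Y): 0, -1, 1, 0, 1, -1; Σd² = 4
ρ = 1 − 6Σd² / [n(n²−1)] = 1 − 6×4 / (6×35) = 1 − 24/210 ≈ 0.886

0.886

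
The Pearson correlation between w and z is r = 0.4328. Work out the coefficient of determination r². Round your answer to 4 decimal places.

r² = (0.4328)² = 0.1873

0.1873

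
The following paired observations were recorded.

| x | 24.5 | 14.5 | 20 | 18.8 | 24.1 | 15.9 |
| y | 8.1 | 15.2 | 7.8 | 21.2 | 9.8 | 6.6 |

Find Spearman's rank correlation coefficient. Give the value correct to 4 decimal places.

Rank x: 6, 1, 4, 3, 5, 2
Rank y: 3, 5, 2, 6, 4, 1
d = rank(x) − rank(y): 3, -4, 2, -3, 1, 1; Σd² = 40
ρ = 1 − 6Σd² / [n(n²−1)] = 1 − 6×40 / (6×35) = 1 − 240/210 ≈ -0.1429

-0.1429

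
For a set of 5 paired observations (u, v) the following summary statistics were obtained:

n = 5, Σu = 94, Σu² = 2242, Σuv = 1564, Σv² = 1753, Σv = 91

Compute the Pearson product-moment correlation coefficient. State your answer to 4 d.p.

r = (nΣuv − ΣuΣv) / √[(nΣu² − (Σu)²)(nΣv² − (Σv)²)]
Numerator: 5×1564 − 94×91 = -734
Denominator: √[(11210 − 8836)(8765 − 8281)] = √[2374 × 484] = 1071.9216
r = -734 / 1071.9216 ≈ -0.6848

-0.6848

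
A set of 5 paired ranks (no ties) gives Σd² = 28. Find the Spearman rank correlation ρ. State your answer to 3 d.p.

-0.400

ρ = 1 − 6Σd² / [n(n²−1)] = 1 − 6×28 / (5×24)
  = 1 − 168/120 = 1 − 1.4000 ≈ -0.400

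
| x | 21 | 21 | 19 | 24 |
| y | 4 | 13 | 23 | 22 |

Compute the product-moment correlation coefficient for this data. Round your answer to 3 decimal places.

n = 4, Σx = 85, Σy = 62, Σx² = 1819, Σy² = 1198, Σxy = 1322
nΣxy − ΣxΣy = 5288 − 5270 = 18
nΣx² − (Σx)² = 7276 − 7225 = 51; nΣy² − (Σy)² = 4792 − 3844 = 948
r = 18 / √(51 × 948) = 18 / 219.8818 ≈ 0.082

0.082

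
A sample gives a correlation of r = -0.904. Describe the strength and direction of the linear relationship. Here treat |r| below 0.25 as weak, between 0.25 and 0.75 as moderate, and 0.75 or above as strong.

strong negative

r = -0.904 < 0 so the relationship is negative.
|r| = 0.904, which falls in the strong range.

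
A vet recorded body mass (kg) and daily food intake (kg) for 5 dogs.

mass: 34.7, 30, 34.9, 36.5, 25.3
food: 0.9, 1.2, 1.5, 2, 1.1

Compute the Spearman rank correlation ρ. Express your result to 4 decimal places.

Rank mass: 3, 2, 4, 5, 1
Rank food: 1, 3, 4, 5, 2
d = rank(mass) − rank(food): 2, -1, 0, 0, -1; Σd² = 6
ρ = 1 − 6Σd² / [n(n²−1)] = 1 − 6×6 / (5×24) = 1 − 36/120 ≈ 0.7000

0.7000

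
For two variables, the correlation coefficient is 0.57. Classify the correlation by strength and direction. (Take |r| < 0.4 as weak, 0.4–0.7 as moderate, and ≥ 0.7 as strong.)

moderate positive

r = 0.57 > 0 so the relationship is positive.
|r| = 0.57, which falls in the moderate range.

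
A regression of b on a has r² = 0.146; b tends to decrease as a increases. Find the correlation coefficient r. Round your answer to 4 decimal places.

-0.3821

|r| = √0.146 = 0.3821
The association is negative, so r = −0.3821.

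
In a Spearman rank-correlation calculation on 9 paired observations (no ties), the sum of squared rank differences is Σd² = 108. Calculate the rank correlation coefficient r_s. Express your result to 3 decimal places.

0.100

ρ = 1 − 6Σd² / [n(n²−1)] = 1 − 6×108 / (9×80)
  = 1 − 648/720 = 1 − 0.9000 ≈ 0.100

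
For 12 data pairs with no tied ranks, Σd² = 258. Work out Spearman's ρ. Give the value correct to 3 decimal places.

ρ = 1 − 6Σd² / [n(n²−1)] = 1 − 6×258 / (12×143)
  = 1 − 1548/1716 = 1 − 0.9021 ≈ 0.098

0.098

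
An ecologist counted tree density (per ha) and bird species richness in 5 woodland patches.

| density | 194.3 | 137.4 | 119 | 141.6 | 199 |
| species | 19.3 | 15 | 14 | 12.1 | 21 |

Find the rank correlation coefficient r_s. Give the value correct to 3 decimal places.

0.700

Rank density: 4, 2, 1, 3, 5
Rank species: 4, 3, 2, 1, 5
d = rank(density) − rank(species): 0, -1, -1, 2, 0; Σd² = 6
ρ = 1 − 6Σd² / [n(n²−1)] = 1 − 6×6 / (5×24) = 1 − 36/120 ≈ 0.700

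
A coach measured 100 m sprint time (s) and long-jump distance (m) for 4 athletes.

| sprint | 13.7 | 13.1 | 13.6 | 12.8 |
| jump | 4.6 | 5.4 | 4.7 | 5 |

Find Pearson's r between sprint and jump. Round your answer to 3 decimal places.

n = 4, Σx = 53.2, Σy = 19.7, Σx² = 708.1, Σy² = 97.41, Σxy = 261.68
nΣxy − ΣxΣy = 1046.72 − 1048.04 = -1.32
nΣx² − (Σx)² = 2832.4 − 2830.24 = 2.16; nΣy² − (Σy)² = 389.64 − 388.09 = 1.55
r = -1.32 / √(2.16 × 1.55) = -1.32 / 1.8298 ≈ -0.721

-0.721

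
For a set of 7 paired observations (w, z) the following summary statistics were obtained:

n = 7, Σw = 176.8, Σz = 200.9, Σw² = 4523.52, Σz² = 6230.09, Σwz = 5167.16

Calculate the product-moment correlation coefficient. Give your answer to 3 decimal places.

r = (nΣwz − ΣwΣz) / √[(nΣw² − (Σw)²)(nΣz² − (Σz)²)]
Numerator: 7×5167.16 − 176.8×200.9 = 651
Denominator: √[(31664.64 − 31258.24)(43610.63 − 40360.81)] = √[406.4 × 3249.82] = 1149.2288
r = 651 / 1149.2288 ≈ 0.566

0.566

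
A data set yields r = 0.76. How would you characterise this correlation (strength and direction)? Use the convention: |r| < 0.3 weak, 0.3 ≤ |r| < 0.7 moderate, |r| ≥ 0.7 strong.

strong positive

r = 0.76 > 0 so the relationship is positive.
|r| = 0.76, which falls in the strong range.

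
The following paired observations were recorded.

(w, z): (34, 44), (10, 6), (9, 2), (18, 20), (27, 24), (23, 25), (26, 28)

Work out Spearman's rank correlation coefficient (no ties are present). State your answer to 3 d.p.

0.893

Rank w: 7, 2, 1, 3, 6, 4, 5
Rank z: 7, 2, 1, 3, 4, 5, 6
d = rank(w) − rank(z): 0, 0, 0, 0, 2, -1, -1; Σd² = 6
ρ = 1 − 6Σd² / [n(n²−1)] = 1 − 6×6 / (7×48) = 1 − 36/336 ≈ 0.893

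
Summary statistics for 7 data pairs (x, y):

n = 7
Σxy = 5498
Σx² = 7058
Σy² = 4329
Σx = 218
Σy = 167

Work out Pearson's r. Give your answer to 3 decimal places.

r = (nΣxy − ΣxΣy) / √[(nΣx² − (Σx)²)(nΣy² − (Σy)²)]
Numerator: 7×5498 − 218×167 = 2080
Denominator: √[(49406 − 47524)(30303 − 27889)] = √[1882 × 2414] = 2131.4662
r = 2080 / 2131.4662 ≈ 0.976

0.976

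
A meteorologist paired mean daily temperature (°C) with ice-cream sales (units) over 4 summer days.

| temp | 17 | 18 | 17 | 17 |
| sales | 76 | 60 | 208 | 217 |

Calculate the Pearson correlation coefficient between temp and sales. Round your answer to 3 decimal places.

-0.639

n = 4, Σx = 69, Σy = 561, Σx² = 1191, Σy² = 99729, Σxy = 9597
nΣxy − ΣxΣy = 38388 − 38709 = -321
nΣx² − (Σx)² = 4764 − 4761 = 3; nΣy² − (Σy)² = 398916 − 314721 = 84195
r = -321 / √(3 × 84195) = -321 / 502.5784 ≈ -0.639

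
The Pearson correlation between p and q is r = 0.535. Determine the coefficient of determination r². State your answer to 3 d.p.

0.286

r² = (0.535)² = 0.286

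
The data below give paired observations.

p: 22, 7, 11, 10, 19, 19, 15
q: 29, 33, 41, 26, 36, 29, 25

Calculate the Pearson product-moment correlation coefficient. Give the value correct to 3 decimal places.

-0.169

n = 7, Σp = 103, Σq = 219, Σp² = 1701, Σq² = 7049, Σpq = 3190
nΣpq − ΣpΣq = 22330 − 22557 = -227
nΣp² − (Σp)² = 11907 − 10609 = 1298; nΣq² − (Σq)² = 49343 − 47961 = 1382
r = -227 / √(1298 × 1382) = -227 / 1339.3416 ≈ -0.169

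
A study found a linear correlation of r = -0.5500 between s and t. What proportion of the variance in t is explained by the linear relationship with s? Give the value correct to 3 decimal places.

r² = (-0.5500)² = 0.303

0.303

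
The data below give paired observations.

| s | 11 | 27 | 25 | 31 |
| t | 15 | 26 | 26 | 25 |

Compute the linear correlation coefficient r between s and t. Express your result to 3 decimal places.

n = 4, Σs = 94, Σt = 92, Σs² = 2436, Σt² = 2202, Σst = 2292
nΣst − ΣsΣt = 9168 − 8648 = 520
nΣs² − (Σs)² = 9744 − 8836 = 908; nΣt² − (Σt)² = 8808 − 8464 = 344
r = 520 / √(908 × 344) = 520 / 558.8846 ≈ 0.930

0.930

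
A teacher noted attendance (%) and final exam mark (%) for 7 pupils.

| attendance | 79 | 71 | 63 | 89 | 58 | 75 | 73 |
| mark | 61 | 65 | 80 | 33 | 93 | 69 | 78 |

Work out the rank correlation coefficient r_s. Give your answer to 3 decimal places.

Rank attendance: 6, 3, 2, 7, 1, 5, 4
Rank mark: 2, 3, 6, 1, 7, 4, 5
d = rank(attendance) − rank(mark): 4, 0, -4, 6, -6, 1, -1; Σd² = 106
ρ = 1 − 6Σd² / [n(n²−1)] = 1 − 6×106 / (7×48) = 1 − 636/336 ≈ -0.893

-0.893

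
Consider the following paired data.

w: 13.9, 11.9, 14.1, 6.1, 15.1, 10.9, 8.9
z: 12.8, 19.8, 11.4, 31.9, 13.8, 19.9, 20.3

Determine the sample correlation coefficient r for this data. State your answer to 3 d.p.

n = 7, Σw = 80.9, Σz = 129.9, Σw² = 996.87, Σz² = 2701.99, Σwz = 1374.83
nΣwz − ΣwΣz = 9623.81 − 10508.91 = -885.1
nΣw² − (Σw)² = 6978.09 − 6544.81 = 433.28; nΣz² − (Σz)² = 18913.93 − 16874.01 = 2039.92
r = -885.1 / √(433.28 × 2039.92) = -885.1 / 940.1364 ≈ -0.941

-0.941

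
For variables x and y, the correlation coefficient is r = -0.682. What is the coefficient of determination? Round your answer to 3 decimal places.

0.465

r² = (-0.682)² = 0.465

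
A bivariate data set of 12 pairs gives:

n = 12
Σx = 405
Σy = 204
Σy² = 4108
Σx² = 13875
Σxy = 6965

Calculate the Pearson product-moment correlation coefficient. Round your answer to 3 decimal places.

r = (nΣxy − ΣxΣy) / √[(nΣx² − (Σx)²)(nΣy² − (Σy)²)]
Numerator: 12×6965 − 405×204 = 960
Denominator: √[(166500 − 164025)(49296 − 41616)] = √[2475 × 7680] = 4359.8165
r = 960 / 4359.8165 ≈ 0.220

0.220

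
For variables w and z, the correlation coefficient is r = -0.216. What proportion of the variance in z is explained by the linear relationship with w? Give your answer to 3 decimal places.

r² = (-0.216)² = 0.047

0.047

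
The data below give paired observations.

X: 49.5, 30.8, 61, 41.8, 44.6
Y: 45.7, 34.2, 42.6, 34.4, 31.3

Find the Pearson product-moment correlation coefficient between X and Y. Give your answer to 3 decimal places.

n = 5, ΣX = 227.7, ΣY = 188.2, ΣX² = 10856.29, ΣY² = 7235.94, ΣXY = 8748.01
nΣXY − ΣXΣY = 43740.05 − 42853.14 = 886.91
nΣX² − (ΣX)² = 54281.45 − 51847.29 = 2434.16; nΣY² − (ΣY)² = 36179.7 − 35419.24 = 760.46
r = 886.91 / √(2434.16 × 760.46) = 886.91 / 1360.5445 ≈ 0.652

0.652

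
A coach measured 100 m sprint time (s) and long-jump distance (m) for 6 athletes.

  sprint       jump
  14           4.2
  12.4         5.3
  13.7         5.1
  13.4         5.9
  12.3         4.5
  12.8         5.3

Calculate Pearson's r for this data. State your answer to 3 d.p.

n = 6, Σx = 78.6, Σy = 30.3, Σx² = 1032.14, Σy² = 154.89, Σxy = 396.64
nΣxy − ΣxΣy = 2379.84 − 2381.58 = -1.74
nΣx² − (Σx)² = 6192.84 − 6177.96 = 14.88; nΣy² − (Σy)² = 929.34 − 918.09 = 11.25
r = -1.74 / √(14.88 × 11.25) = -1.74 / 12.9383 ≈ -0.134

-0.134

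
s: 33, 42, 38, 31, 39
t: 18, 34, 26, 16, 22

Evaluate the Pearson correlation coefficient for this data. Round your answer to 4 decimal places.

n = 5, Σs = 183, Σt = 116, Σs² = 6779, Σt² = 2896, Σst = 4364
nΣst − ΣsΣt = 21820 − 21228 = 592
nΣs² − (Σs)² = 33895 − 33489 = 406; nΣt² − (Σt)² = 14480 − 13456 = 1024
r = 592 / √(406 × 1024) = 592 / 644.7821 ≈ 0.9181

0.9181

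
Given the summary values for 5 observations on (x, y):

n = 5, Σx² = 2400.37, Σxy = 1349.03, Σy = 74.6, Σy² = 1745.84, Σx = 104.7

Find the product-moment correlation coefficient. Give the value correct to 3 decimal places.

r = (nΣxy − ΣxΣy) / √[(nΣx² − (Σx)²)(nΣy² − (Σy)²)]
Numerator: 5×1349.03 − 104.7×74.6 = -1065.47
Denominator: √[(12001.85 − 10962.09)(8729.2 − 5565.16)] = √[1039.76 × 3164.04] = 1813.7922
r = -1065.47 / 1813.7922 ≈ -0.587

-0.587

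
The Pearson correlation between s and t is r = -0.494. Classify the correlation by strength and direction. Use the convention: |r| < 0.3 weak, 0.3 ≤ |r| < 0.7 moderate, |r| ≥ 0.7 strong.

r = -0.494 < 0 so the relationship is negative.
|r| = 0.494, which falls in the moderate range.

moderate negative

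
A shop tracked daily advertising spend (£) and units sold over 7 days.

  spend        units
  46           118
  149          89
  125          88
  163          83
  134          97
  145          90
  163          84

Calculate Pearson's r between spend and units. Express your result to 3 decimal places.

-0.958

n = 7, Σx = 925, Σy = 649, Σx² = 132061, Σy² = 61043, Σxy = 82958
nΣxy − ΣxΣy = 580706 − 600325 = -19619
nΣx² − (Σx)² = 924427 − 855625 = 68802; nΣy² − (Σy)² = 427301 − 421201 = 6100
r = -19619 / √(68802 × 6100) = -19619 / 20486.3906 ≈ -0.958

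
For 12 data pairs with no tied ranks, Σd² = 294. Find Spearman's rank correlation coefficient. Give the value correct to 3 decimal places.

ρ = 1 − 6Σd² / [n(n²−1)] = 1 − 6×294 / (12×143)
  = 1 − 1764/1716 = 1 − 1.0280 ≈ -0.028

-0.028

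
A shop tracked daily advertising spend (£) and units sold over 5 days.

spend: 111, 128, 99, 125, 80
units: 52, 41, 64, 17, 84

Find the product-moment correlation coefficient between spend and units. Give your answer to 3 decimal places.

n = 5, Σx = 543, Σy = 258, Σx² = 60531, Σy² = 15826, Σxy = 26201
nΣxy − ΣxΣy = 131005 − 140094 = -9089
nΣx² − (Σx)² = 302655 − 294849 = 7806; nΣy² − (Σy)² = 79130 − 66564 = 12566
r = -9089 / √(7806 × 12566) = -9089 / 9904.0495 ≈ -0.918

-0.918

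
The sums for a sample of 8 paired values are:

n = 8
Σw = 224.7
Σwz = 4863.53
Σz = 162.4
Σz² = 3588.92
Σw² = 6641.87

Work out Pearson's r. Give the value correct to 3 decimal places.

r = (nΣwz − ΣwΣz) / √[(nΣw² − (Σw)²)(nΣz² − (Σz)²)]
Numerator: 8×4863.53 − 224.7×162.4 = 2416.96
Denominator: √[(53134.96 − 50490.09)(28711.36 − 26373.76)] = √[2644.87 × 2337.6] = 2486.4931
r = 2416.96 / 2486.4931 ≈ 0.972

0.972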